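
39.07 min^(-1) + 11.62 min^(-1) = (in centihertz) 84.48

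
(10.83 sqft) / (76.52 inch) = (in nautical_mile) 0.0002795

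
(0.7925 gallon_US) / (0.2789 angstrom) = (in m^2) 1.076e+08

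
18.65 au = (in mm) 2.79e+15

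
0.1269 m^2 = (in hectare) 1.269e-05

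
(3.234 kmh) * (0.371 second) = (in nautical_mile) 0.00018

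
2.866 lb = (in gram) 1300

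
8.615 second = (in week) 1.424e-05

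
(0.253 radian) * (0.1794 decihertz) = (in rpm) 0.04334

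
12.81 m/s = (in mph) 28.66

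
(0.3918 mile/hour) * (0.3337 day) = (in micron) 5.05e+09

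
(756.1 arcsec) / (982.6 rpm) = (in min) 5.937e-07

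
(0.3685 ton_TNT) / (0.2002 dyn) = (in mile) 4.785e+11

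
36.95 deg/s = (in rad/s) 0.6449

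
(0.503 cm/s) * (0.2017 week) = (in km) 0.6136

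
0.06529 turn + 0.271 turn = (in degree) 121.1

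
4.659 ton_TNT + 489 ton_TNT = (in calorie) 4.937e+11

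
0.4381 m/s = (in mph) 0.98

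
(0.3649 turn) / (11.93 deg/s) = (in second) 11.01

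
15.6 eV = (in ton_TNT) 5.974e-28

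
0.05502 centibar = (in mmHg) 0.4127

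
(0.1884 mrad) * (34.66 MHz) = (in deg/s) 3.741e+05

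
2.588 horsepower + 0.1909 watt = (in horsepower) 2.588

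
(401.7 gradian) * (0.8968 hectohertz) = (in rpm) 5404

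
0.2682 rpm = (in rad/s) 0.02809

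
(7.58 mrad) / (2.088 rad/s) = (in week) 6.002e-09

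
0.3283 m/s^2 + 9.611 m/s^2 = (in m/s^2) 9.939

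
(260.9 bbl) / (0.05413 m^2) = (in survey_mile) 0.4762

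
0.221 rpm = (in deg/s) 1.326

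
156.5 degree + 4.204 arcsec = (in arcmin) 9390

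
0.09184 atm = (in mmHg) 69.8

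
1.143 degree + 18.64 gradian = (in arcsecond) 6.451e+04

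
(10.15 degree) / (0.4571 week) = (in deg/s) 3.671e-05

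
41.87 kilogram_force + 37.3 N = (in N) 447.9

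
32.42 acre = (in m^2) 1.312e+05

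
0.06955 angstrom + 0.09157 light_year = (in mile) 5.383e+11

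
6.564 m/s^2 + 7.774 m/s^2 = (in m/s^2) 14.34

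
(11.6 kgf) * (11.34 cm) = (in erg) 1.29e+08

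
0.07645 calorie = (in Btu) 0.0003032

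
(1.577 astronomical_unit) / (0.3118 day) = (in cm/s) 8.757e+08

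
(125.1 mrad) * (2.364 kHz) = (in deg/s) 1.694e+04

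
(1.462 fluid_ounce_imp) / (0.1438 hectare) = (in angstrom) 288.9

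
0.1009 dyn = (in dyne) 0.1009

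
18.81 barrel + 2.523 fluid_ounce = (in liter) 2991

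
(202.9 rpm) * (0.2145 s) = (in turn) 0.7254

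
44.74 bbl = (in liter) 7113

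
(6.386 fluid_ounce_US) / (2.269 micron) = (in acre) 0.02057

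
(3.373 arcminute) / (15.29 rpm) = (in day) 7.092e-09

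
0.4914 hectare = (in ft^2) 5.289e+04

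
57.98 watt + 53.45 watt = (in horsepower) 0.1494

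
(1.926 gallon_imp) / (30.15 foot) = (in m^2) 0.0009528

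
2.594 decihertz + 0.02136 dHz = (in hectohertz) 0.002615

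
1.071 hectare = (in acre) 2.646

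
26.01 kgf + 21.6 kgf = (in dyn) 4.669e+07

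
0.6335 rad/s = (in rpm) 6.049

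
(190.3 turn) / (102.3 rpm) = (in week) 0.0001845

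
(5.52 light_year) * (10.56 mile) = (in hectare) 8.875e+16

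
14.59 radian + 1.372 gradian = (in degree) 837.2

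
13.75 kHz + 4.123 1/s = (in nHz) 1.375e+13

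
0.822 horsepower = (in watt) 613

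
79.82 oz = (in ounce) 79.82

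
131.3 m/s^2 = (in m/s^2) 131.3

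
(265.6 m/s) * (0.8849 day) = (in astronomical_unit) 0.0001357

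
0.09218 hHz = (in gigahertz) 9.218e-09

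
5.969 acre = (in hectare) 2.416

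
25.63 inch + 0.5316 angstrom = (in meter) 0.651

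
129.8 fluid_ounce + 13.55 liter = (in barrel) 0.1094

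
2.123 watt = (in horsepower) 0.002847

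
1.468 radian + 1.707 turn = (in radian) 12.19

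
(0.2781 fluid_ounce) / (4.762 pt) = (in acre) 1.21e-06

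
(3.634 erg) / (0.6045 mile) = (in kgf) 3.809e-11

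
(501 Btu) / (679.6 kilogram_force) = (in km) 0.07931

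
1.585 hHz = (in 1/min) 9510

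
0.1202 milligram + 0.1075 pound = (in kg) 0.04876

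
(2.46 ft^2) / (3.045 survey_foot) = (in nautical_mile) 0.000133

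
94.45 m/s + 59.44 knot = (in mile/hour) 279.7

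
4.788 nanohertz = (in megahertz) 4.788e-15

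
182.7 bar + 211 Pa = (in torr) 1.37e+05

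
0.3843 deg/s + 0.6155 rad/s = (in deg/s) 35.65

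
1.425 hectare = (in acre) 3.521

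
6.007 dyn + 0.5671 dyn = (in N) 6.574e-05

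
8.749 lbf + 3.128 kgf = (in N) 69.59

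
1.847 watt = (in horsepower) 0.002477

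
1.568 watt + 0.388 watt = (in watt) 1.956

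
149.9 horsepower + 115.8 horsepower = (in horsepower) 265.7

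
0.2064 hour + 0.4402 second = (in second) 743.5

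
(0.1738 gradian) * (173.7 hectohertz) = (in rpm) 452.8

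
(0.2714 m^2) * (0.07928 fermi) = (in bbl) 1.353e-16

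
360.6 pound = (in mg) 1.636e+08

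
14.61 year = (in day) 5333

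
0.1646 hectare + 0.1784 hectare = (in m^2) 3430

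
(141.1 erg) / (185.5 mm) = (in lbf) 1.71e-05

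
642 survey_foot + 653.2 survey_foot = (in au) 2.639e-09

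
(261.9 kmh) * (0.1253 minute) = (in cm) 5.469e+04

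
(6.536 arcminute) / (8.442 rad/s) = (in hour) 6.256e-08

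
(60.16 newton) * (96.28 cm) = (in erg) 5.792e+08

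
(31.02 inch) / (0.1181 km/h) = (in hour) 0.006672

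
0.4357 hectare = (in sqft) 4.69e+04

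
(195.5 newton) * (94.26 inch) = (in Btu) 0.4436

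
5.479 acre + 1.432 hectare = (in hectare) 3.649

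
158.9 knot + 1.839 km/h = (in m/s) 82.26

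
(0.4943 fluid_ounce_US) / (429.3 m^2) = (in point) 9.652e-05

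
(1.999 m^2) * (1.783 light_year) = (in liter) 3.372e+19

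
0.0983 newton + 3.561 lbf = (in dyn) 1.594e+06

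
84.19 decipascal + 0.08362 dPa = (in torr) 0.06321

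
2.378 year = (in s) 7.499e+07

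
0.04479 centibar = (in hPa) 0.4479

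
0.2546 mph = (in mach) 0.0003343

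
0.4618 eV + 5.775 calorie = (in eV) 1.508e+20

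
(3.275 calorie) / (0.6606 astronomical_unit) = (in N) 1.387e-10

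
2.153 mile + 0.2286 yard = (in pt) 9.822e+06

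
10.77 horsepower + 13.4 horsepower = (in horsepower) 24.17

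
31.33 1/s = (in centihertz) 3133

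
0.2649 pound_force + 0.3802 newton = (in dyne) 1.559e+05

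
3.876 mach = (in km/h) 4751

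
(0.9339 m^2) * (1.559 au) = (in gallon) 5.754e+13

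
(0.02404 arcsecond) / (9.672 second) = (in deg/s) 6.904e-07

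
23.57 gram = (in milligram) 2.357e+04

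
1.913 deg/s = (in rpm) 0.3188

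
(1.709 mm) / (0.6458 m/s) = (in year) 8.391e-11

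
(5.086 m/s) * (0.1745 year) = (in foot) 9.183e+07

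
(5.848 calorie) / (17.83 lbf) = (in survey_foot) 1.012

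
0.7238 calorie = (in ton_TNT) 7.238e-10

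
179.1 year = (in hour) 1.569e+06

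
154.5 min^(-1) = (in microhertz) 2.575e+06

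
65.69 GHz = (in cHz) 6.569e+12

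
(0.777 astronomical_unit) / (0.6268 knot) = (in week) 5.96e+05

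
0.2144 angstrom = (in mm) 2.144e-08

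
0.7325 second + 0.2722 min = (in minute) 0.2844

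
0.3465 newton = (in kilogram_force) 0.03533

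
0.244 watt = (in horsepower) 0.0003272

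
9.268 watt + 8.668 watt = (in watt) 17.94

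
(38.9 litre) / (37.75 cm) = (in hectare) 1.03e-05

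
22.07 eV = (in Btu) 3.351e-21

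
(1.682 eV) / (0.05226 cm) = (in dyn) 5.157e-11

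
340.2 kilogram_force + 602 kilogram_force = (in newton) 9240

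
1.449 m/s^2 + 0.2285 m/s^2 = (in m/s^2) 1.677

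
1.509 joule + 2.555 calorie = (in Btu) 0.01156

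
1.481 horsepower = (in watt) 1104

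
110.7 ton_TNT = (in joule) 4.632e+11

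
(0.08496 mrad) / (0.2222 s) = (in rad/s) 0.0003824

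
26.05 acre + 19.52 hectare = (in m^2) 3.006e+05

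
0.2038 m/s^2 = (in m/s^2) 0.2038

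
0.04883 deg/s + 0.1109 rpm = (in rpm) 0.119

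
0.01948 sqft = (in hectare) 1.81e-07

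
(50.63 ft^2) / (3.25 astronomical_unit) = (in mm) 9.675e-09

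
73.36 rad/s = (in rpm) 700.5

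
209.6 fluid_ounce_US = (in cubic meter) 0.006199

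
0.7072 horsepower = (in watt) 527.4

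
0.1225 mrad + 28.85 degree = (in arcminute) 1731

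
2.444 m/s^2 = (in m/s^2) 2.444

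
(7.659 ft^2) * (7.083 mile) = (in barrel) 5.102e+04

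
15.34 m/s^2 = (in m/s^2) 15.34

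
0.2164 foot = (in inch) 2.597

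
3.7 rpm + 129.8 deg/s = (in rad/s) 2.653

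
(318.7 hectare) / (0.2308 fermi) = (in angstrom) 1.381e+32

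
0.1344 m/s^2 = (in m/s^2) 0.1344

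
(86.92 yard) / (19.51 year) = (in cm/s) 1.292e-05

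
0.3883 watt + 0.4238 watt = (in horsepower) 0.001089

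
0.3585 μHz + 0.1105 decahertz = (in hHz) 0.01105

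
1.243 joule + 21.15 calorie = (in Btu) 0.08505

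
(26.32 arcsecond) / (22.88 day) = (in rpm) 6.164e-10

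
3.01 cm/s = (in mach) 8.84e-05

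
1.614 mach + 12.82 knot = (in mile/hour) 1244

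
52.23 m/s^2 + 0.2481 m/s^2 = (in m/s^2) 52.48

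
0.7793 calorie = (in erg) 3.261e+07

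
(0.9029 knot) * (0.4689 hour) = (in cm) 7.841e+04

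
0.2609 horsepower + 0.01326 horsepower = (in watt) 204.4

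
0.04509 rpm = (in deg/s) 0.2705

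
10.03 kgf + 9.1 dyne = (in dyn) 9.836e+06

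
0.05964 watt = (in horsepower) 7.998e-05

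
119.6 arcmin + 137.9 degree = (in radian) 2.442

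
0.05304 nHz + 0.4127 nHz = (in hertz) 4.657e-10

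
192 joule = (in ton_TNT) 4.589e-08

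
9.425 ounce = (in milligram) 2.672e+05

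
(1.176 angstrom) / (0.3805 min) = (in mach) 1.513e-14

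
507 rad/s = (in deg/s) 2.905e+04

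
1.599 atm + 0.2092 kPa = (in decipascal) 1.622e+06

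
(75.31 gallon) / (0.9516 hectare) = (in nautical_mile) 1.618e-08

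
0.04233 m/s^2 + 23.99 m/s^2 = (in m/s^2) 24.03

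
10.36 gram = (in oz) 0.3654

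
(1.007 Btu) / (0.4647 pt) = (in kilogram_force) 6.609e+05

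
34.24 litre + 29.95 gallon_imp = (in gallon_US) 45.01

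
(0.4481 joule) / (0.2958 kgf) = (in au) 1.033e-12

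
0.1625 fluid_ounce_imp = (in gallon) 0.00122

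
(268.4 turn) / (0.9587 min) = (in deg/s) 1680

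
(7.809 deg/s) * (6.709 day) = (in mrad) 7.9e+07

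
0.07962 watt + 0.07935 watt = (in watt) 0.159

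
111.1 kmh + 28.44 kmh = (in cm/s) 3876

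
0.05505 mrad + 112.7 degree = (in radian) 1.967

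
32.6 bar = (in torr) 2.445e+04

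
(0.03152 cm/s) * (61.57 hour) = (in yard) 76.4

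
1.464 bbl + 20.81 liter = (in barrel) 1.595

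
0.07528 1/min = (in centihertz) 0.1255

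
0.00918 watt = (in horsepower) 1.231e-05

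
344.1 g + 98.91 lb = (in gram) 4.521e+04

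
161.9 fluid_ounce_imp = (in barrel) 0.02893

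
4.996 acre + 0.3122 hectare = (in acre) 5.767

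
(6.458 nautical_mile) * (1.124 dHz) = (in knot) 2613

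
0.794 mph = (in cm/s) 35.49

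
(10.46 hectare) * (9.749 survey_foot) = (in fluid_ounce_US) 1.051e+10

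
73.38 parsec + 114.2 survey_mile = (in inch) 8.914e+19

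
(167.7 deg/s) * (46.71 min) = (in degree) 4.7e+05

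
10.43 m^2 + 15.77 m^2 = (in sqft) 282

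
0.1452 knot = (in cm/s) 7.47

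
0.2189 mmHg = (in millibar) 0.2918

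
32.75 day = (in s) 2.83e+06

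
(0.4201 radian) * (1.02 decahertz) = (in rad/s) 4.285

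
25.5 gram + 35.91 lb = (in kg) 16.31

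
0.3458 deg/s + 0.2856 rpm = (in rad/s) 0.03594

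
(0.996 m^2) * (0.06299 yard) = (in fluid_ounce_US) 1940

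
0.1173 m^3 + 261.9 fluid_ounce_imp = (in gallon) 32.95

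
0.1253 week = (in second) 7.578e+04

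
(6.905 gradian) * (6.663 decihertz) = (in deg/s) 4.141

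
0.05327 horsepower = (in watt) 39.72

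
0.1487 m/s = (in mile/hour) 0.3326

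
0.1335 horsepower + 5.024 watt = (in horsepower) 0.1402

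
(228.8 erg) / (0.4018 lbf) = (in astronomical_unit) 8.557e-17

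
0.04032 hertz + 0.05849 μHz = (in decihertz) 0.4032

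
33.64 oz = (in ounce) 33.64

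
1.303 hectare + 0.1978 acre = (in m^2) 1.383e+04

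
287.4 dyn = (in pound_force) 0.0006461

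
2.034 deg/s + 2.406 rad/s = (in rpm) 23.31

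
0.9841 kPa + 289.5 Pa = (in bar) 0.01274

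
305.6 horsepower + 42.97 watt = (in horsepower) 305.7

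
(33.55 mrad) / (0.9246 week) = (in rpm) 5.729e-07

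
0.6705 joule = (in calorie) 0.1603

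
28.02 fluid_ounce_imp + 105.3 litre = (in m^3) 0.1061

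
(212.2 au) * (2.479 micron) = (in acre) 1.945e+04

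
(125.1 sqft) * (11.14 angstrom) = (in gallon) 3.42e-06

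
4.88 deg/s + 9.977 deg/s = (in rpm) 2.476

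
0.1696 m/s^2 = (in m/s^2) 0.1696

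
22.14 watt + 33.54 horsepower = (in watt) 2.503e+04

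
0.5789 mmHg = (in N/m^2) 77.18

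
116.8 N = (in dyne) 1.168e+07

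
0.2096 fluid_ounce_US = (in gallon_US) 0.001638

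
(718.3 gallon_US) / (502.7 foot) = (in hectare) 1.775e-06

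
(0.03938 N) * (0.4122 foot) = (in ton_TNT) 1.183e-12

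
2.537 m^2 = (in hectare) 0.0002537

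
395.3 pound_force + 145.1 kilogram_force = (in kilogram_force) 324.4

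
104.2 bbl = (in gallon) 4376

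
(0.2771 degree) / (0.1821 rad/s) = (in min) 0.0004426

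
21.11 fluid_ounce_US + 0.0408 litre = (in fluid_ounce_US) 22.49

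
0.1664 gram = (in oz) 0.00587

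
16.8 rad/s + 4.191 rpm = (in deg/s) 987.7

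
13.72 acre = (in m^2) 5.552e+04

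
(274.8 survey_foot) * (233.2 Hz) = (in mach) 57.36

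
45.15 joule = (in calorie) 10.79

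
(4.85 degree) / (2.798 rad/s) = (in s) 0.03025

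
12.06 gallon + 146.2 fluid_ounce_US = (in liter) 49.98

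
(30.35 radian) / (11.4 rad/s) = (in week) 4.402e-06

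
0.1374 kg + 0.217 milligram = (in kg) 0.1374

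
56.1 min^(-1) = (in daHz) 0.0935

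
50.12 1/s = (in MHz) 5.012e-05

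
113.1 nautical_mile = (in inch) 8.247e+06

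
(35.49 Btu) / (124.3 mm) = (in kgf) 3.072e+04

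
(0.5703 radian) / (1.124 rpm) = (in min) 0.08075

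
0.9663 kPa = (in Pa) 966.3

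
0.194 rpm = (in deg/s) 1.164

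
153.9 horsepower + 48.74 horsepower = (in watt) 1.511e+05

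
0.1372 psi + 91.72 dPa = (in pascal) 955.1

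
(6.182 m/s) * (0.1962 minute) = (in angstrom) 7.277e+11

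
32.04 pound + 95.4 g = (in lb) 32.25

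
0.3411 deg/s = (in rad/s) 0.005953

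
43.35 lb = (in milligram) 1.966e+07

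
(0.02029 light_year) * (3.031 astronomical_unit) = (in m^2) 8.704e+25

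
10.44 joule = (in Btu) 0.009895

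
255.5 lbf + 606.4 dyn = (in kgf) 115.9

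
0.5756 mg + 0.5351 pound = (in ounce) 8.562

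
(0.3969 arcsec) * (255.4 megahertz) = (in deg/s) 2.816e+04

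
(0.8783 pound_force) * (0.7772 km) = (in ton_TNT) 7.257e-07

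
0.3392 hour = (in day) 0.01413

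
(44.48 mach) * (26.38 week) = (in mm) 2.416e+14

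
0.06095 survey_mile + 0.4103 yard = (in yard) 107.7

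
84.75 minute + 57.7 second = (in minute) 85.71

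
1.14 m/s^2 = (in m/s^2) 1.14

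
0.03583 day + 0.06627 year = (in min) 3.488e+04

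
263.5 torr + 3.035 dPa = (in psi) 5.095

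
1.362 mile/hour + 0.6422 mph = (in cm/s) 89.6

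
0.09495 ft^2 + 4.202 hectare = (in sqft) 4.523e+05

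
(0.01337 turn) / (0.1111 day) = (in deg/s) 0.0005014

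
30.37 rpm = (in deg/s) 182.2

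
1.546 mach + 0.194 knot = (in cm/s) 5.265e+04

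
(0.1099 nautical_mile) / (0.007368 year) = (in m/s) 0.000876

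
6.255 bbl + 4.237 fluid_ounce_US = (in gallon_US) 262.7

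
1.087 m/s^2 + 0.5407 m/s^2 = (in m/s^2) 1.628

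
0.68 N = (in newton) 0.68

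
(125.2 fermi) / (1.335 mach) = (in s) 2.754e-16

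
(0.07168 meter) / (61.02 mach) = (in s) 3.45e-06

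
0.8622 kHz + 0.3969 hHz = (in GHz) 9.019e-07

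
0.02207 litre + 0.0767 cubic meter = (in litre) 76.72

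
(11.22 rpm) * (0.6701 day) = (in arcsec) 1.403e+10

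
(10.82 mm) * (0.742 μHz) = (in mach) 2.358e-11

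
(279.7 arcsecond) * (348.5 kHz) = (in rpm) 4513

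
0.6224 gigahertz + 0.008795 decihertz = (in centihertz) 6.224e+10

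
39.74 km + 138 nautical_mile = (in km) 295.3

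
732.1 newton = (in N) 732.1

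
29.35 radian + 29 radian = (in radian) 58.35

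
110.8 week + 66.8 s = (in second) 6.701e+07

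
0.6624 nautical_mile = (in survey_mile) 0.7623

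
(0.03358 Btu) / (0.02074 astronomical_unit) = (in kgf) 1.164e-09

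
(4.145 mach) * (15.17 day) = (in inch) 7.283e+10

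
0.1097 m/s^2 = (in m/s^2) 0.1097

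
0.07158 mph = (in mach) 9.398e-05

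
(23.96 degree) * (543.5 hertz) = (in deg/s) 1.302e+04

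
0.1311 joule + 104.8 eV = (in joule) 0.1311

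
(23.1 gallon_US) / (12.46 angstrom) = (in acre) 1.734e+04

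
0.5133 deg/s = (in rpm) 0.08555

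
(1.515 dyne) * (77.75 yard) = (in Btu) 1.021e-06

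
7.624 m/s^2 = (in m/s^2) 7.624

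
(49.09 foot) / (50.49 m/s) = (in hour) 8.232e-05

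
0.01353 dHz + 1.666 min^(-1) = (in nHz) 2.912e+07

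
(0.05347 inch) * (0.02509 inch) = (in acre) 2.139e-10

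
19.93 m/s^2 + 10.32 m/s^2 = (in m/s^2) 30.25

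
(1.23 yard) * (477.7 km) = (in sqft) 5.783e+06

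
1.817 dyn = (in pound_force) 4.085e-06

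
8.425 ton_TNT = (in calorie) 8.425e+09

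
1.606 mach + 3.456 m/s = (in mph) 1231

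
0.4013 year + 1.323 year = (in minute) 9.063e+05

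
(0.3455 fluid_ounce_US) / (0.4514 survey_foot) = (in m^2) 7.426e-05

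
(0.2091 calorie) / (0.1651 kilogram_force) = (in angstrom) 5.404e+09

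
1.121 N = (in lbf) 0.252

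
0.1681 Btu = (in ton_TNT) 4.239e-08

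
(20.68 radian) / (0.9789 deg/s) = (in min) 20.17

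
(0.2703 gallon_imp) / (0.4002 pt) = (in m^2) 8.704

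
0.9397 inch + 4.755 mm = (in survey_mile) 1.779e-05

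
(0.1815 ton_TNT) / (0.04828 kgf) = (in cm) 1.604e+11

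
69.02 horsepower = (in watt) 5.147e+04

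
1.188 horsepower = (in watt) 885.9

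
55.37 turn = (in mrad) 3.479e+05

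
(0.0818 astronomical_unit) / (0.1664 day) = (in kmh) 3.064e+06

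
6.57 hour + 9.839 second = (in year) 0.0007503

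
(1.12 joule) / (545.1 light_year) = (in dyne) 2.172e-14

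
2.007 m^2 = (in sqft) 21.6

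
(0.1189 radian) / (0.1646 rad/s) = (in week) 1.194e-06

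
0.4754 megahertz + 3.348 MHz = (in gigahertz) 0.003823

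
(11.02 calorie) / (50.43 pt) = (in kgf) 264.3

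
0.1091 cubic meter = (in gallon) 28.82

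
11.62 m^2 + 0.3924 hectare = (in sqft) 4.236e+04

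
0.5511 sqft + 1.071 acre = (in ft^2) 4.665e+04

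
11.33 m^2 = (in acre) 0.0028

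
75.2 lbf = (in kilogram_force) 34.11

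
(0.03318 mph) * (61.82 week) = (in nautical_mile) 299.4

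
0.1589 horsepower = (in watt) 118.5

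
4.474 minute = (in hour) 0.07457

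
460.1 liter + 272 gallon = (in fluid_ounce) 5.037e+04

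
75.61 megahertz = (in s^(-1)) 7.561e+07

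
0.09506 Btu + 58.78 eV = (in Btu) 0.09506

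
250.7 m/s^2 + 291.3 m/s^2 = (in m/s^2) 542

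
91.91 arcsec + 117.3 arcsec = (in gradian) 0.06457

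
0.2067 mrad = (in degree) 0.01184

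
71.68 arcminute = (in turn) 0.003319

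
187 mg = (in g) 0.187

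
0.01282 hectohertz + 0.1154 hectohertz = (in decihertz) 128.2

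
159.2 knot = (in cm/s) 8190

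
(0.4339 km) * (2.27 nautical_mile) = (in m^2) 1.824e+06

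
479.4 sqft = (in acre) 0.01101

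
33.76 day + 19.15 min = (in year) 0.09253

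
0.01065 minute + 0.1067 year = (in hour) 934.7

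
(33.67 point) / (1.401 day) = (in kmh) 3.533e-07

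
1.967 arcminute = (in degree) 0.03278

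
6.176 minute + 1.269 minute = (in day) 0.00517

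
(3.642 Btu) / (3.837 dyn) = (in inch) 3.943e+09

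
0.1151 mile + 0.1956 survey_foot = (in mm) 1.853e+05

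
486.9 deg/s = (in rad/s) 8.498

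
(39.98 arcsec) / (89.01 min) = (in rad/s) 3.629e-08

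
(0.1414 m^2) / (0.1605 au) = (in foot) 1.932e-11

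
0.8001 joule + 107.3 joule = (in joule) 108.1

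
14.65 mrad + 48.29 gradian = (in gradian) 49.22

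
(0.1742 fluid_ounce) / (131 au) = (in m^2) 2.629e-19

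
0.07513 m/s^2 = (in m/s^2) 0.07513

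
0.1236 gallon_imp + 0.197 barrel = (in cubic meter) 0.03188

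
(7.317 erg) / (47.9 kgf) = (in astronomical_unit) 1.041e-20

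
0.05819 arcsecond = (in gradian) 1.796e-05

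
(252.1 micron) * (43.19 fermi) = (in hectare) 1.089e-21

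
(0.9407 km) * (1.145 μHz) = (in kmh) 0.003878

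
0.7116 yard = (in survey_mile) 0.0004043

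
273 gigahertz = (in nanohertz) 2.73e+20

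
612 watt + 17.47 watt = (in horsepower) 0.8441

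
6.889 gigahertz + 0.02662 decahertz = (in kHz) 6.889e+06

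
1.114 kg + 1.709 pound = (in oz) 66.64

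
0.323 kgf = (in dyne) 3.168e+05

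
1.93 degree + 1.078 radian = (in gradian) 70.77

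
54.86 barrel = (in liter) 8722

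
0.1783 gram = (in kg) 0.0001783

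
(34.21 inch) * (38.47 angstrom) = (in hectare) 3.343e-13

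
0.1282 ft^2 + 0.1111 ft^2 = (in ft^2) 0.2393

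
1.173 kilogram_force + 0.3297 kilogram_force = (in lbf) 3.313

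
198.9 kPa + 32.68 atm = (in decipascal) 3.51e+07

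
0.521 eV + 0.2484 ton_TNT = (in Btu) 9.851e+05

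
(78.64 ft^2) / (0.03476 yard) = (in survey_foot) 754.1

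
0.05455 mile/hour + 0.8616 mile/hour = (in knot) 0.7961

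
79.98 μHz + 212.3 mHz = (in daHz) 0.02124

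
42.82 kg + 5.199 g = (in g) 4.283e+04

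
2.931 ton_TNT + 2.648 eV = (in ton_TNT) 2.931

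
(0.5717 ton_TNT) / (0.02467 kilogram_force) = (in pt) 2.803e+13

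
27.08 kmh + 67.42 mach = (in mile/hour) 5.137e+04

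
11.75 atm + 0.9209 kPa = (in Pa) 1.191e+06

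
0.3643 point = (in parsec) 4.165e-21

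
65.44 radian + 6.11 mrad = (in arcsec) 1.35e+07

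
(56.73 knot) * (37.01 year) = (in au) 0.2277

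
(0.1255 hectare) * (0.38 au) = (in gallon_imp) 1.569e+16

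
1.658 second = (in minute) 0.02763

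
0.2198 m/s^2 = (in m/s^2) 0.2198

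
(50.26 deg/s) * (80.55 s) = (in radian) 70.66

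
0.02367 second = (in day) 2.74e-07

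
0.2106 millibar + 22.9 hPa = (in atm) 0.02281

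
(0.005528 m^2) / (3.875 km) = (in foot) 4.68e-06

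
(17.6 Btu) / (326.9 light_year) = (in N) 6.004e-15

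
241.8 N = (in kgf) 24.66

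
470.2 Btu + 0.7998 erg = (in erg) 4.961e+12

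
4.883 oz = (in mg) 1.384e+05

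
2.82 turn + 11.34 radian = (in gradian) 1850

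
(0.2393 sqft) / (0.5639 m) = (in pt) 111.8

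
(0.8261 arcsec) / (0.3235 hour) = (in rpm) 3.284e-08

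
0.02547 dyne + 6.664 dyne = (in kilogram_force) 6.821e-06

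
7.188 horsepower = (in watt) 5360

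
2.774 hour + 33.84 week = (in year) 0.6493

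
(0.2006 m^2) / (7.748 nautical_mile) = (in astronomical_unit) 9.345e-17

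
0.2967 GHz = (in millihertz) 2.967e+11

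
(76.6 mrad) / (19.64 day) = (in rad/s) 4.514e-08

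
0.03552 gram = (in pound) 7.831e-05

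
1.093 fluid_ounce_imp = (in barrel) 0.0001953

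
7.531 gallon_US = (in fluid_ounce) 964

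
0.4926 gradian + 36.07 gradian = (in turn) 0.09141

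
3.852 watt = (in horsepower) 0.005166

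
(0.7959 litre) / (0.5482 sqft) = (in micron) 1.563e+04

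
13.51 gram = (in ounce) 0.4766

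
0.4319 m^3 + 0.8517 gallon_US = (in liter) 435.1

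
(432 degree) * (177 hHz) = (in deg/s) 7.646e+06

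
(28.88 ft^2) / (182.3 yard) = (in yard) 0.0176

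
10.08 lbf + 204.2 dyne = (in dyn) 4.484e+06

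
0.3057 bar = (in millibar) 305.7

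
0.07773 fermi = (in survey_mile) 4.83e-20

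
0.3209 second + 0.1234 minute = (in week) 1.277e-05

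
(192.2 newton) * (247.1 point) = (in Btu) 0.01588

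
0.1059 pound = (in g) 48.04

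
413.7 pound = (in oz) 6619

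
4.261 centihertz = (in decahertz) 0.004261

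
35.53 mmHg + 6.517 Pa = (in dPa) 4.743e+04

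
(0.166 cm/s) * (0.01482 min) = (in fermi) 1.476e+12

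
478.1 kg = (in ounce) 1.686e+04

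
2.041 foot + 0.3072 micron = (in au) 4.158e-12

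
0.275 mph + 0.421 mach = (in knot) 278.9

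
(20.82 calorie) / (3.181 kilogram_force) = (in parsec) 9.05e-17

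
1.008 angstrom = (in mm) 1.008e-07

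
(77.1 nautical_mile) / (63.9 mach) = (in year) 2.081e-07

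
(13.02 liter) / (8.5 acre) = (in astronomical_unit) 2.53e-18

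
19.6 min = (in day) 0.01361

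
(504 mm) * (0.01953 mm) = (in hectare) 9.843e-10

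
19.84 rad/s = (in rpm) 189.5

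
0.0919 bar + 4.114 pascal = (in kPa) 9.194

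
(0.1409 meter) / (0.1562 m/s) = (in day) 1.044e-05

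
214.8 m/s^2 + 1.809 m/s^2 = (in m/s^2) 216.6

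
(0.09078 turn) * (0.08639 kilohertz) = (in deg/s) 2823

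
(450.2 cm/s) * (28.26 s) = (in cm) 1.272e+04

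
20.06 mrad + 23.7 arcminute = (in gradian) 1.716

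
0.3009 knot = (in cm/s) 15.48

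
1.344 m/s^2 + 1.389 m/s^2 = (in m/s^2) 2.733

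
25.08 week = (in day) 175.6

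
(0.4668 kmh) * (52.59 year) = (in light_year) 2.273e-08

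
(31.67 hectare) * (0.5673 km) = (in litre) 1.797e+11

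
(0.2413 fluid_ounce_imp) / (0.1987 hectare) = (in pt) 9.781e-06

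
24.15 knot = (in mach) 0.03649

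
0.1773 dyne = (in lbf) 3.986e-07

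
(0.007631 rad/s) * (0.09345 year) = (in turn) 3579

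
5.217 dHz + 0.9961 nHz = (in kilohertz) 0.0005217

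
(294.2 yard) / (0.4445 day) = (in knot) 0.01362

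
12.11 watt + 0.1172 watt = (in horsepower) 0.0164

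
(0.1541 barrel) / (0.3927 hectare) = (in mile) 3.877e-09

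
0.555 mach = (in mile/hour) 422.7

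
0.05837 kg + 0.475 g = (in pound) 0.1297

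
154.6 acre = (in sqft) 6.734e+06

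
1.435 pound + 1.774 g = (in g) 652.7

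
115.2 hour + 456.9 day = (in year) 1.265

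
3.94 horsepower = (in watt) 2938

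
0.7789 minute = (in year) 1.482e-06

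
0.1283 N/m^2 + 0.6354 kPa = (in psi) 0.09218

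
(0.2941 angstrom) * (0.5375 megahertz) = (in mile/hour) 3.536e-05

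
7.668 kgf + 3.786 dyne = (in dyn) 7.52e+06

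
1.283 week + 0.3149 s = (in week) 1.283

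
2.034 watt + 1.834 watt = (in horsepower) 0.005187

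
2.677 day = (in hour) 64.25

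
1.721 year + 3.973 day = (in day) 632.1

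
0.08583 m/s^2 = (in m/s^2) 0.08583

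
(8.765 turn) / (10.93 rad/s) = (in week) 8.331e-06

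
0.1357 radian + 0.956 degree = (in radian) 0.1524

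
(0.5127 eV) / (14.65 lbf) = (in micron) 1.261e-15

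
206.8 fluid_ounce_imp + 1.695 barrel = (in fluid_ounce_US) 9311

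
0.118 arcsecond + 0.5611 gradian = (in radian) 0.008814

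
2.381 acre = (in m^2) 9636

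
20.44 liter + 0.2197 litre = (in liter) 20.66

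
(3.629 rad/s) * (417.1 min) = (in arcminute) 3.122e+08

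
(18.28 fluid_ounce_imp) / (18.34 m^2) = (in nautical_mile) 1.529e-08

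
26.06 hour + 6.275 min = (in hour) 26.16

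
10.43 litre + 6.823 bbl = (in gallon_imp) 240.9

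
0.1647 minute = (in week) 1.634e-05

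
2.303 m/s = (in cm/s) 230.3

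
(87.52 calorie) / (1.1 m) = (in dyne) 3.329e+07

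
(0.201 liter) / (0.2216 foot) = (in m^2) 0.002976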